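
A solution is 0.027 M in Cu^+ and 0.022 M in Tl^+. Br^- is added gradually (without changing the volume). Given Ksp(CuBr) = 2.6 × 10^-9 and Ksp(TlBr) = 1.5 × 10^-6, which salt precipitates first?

Precipitation of each salt starts when its ion product equals its Ksp.
For CuBr: 2.6 × 10^-9 = 0.027 × [Br^-]  ⇒  [Br^-] = 9.6 × 10^-8 M.
For TlBr: 1.5 × 10^-6 = 0.022 × [Br^-]  ⇒  [Br^-] = 6.8 × 10^-5 M.
The salt with the lower threshold [Br^-] precipitates first: CuBr.

CuBr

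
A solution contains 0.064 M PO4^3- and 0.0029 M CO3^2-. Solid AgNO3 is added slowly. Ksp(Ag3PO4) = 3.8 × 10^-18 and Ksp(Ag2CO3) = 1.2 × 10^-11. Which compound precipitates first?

Ag3PO4

Precipitation of each salt starts when its ion product equals its Ksp.
For Ag3PO4: 3.8 × 10^-18 = 0.064 × [Ag^+]^3  ⇒  [Ag^+] = 3.9 × 10^-6 M.
For Ag2CO3: 1.2 × 10^-11 = 0.0029 × [Ag^+]^2  ⇒  [Ag^+] = 6.4 × 10^-5 M.
The salt with the lower threshold [Ag^+] precipitates first: Ag3PO4.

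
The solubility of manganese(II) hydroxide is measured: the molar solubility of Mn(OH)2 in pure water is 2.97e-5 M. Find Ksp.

Mn(OH)2(s) ⇌ Mn^2+(aq) + 2 OH^-(aq)
If s mol/L of Mn(OH)2 dissolves, [Mn^2+] = s and [OH^-] = 2s.
Ksp = [Mn^2+][OH^-]^2
So Ksp = s × (2s)^2 = 4s^3
With s = 2.97 × 10^-5: Ksp = 1.05 x 10^-13

Ksp = 1.05 × 10^-13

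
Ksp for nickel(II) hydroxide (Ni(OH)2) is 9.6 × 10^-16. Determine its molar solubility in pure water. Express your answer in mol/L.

s ≈ 6.2e-6 M

Ni(OH)2(s) <=> Ni^2+ + 2 OH^-
Ksp = [Ni^2+][OH^-]^2
For each mole of Ni(OH)2 that dissolves: [Ni^2+] = s, [OH^-] = 2s.
So Ksp = s × (2s)^2 = 4s^3
Solving, s = (9.6 × 10^-16/4)^(1/3) = 6.2 × 10^-6 M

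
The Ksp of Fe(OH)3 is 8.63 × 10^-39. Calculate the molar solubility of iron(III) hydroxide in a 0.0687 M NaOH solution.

Fe(OH)3(s) ⇌ Fe^3+(aq) + 3 OH^-(aq)
Ksp = [Fe^3+][OH^-]^3
If s mol/L dissolves here, [Fe^3+] = s, [OH^-] = 0.0687 + 3s ≈ 0.0687 (Ksp is small, so little additional dissolves).
Ksp ≈ s × (0.0687)^3
s = 2.66 × 10^-35 M
Check: 3s = 8.0 x 10^-35 ≪ 0.0687, so the approximation is valid.

2.66 × 10^-35 M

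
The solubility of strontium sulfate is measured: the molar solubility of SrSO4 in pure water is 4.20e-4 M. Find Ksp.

Ksp ≈ 1.76 × 10^-7

SrSO4(s) ⇌ Sr^2+ + SO4^2-
For each mole of SrSO4 that dissolves: [Sr^2+] = s, [SO4^2-] = s.
Ksp = [Sr^2+][SO4^2-]
Ksp = s^2
Ksp = (4.20 × 10^-4)^2 = 1.76 x 10^-7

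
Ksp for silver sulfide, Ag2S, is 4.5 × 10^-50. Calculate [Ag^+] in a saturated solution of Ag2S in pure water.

4.5 × 10^-17 M

Ag2S(s) ⇌ 2 Ag^+ + S^2-
Ksp = [Ag^+]^2[S^2-]
For each mole of Ag2S that dissolves: [Ag^+] = 2s, [S^2-] = s.
So Ksp = (2s)^2 × s = 4s^3
s^3 = 4.5 × 10^-50 / 4, so s = 2.24 x 10^-17 M
[Ag^+] = 2s = 4.5 x 10^-17 M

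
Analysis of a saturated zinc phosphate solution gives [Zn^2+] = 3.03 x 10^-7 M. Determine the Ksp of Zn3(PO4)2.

1.14e-33

Zn3(PO4)2(s) <=> 3 Zn^2+(aq) + 2 PO4^3-(aq)
Stoichiometry gives [PO4^3-] = (2/3)[Zn^2+] = 2.020 × 10^-7 M.
Ksp = [Zn^2+]^3[PO4^3-]^2
Ksp = (3.03 × 10^-7)^3 × (2.020 x 10^-7)^2 = 1.14 x 10^-33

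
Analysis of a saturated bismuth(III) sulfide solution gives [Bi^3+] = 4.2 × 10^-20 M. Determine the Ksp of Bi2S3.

Bi2S3(s) ⇌ 2 Bi^3+ + 3 S^2-
Stoichiometry gives [S^2-] = (3/2)[Bi^3+] = 6.30 × 10^-20 M.
Ksp = [Bi^3+]^2[S^2-]^3
Ksp = (4.2 × 10^-20)^2 × (6.30 x 10^-20)^3 = 4.4 × 10^-97

Ksp ≈ 4.4 × 10^-97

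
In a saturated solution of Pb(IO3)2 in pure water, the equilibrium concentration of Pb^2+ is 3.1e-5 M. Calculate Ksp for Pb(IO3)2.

Pb(IO3)2(s) ⇌ Pb^2+ + 2 IO3^-
Stoichiometry gives [IO3^-] = (2/1)[Pb^2+] = 6.20 × 10^-5 M.
Ksp = [Pb^2+][IO3^-]^2
Ksp = 3.1 × 10^-5 × (6.20 x 10^-5)^2 = 1.2 × 10^-13

Ksp = 1.2 x 10^-13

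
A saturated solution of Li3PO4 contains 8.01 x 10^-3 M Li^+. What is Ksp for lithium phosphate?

Li3PO4(s) ⇌ 3 Li^+ + PO4^3-
Stoichiometry gives [PO4^3-] = (1/3)[Li^+] = 2.670 x 10^-3 M.
Ksp = [Li^+]^3[PO4^3-]
Ksp = (8.01 × 10^-3)^3 × 2.670 × 10^-3 = 1.37 x 10^-9

1.37 × 10^-9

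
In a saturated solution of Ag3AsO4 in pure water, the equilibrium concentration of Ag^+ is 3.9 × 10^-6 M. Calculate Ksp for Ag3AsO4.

7.7e-23

Ag3AsO4(s) <=> 3 Ag^+ + AsO4^3-
Stoichiometry gives [AsO4^3-] = (1/3)[Ag^+] = 1.30 × 10^-6 M.
Ksp = [Ag^+]^3[AsO4^3-]
Ksp = (3.9 × 10^-6)^3 × 1.30 × 10^-6 = 7.7 x 10^-23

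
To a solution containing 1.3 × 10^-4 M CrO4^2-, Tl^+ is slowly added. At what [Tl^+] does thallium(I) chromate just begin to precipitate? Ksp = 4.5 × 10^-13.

[Tl^+] ≈ 5.9e-5 M

Tl2CrO4(s) ⇌ 2 Tl^+(aq) + CrO4^2-(aq)
Ksp = [Tl^+]^2[CrO4^2-]
Precipitation begins when Q = Ksp. With [CrO4^2-] = 1.3 × 10^-4 M:
4.5 × 10^-13 = (1.3 × 10^-4) × [Tl^+]^2
[Tl^+] = (4.5 × 10^-13 / 1.3 × 10^-4)^(1/2) = 5.9 x 10^-5 M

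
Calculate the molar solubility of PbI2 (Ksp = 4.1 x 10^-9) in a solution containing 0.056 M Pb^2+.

PbI2(s) <=> Pb^2+(aq) + 2 I^-(aq)
Ksp = [Pb^2+][I^-]^2
If s mol/L dissolves here, [Pb^2+] = 0.056 + s ≈ 0.056, [I^-] = 2s (common-ion effect: Pb^2+ is already 0.056 M).
Ksp ≈ 0.056 × (2s)^2
s = 1.4 × 10^-4 M
Check: s = 1.4 × 10^-4 ≪ 0.056, so the approximation is valid.

s = 1.4 × 10^-4 M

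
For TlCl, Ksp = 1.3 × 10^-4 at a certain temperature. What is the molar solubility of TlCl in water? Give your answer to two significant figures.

s ≈ 1.1 × 10^-2 M

TlCl(s) ⇌ Tl^+(aq) + Cl^-(aq)
Ksp = [Tl^+][Cl^-]
For each mole of TlCl that dissolves: [Tl^+] = s, [Cl^-] = s.
Ksp = (s)(s) = s^2
s = (1.3 × 10^-4)^(1/2) = 1.1 × 10^-2 M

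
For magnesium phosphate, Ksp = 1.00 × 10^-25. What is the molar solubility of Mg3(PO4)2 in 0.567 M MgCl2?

s ≈ 3.70e-13 M

Mg3(PO4)2(s) <=> 3 Mg^2+ + 2 PO4^3-
Ksp = [Mg^2+]^3[PO4^3-]^2
Let s = moles of Mg3(PO4)2 that dissolve per litre. [Mg^2+] = 0.567 + 3s ≈ 0.567, [PO4^3-] = 2s (Ksp is small, so little additional dissolves).
Ksp ≈ (0.567)^3 × (2s)^2
s = 3.70 x 10^-13 M
Check: 3s = 1.1 × 10^-12 ≪ 0.567, so the approximation is valid.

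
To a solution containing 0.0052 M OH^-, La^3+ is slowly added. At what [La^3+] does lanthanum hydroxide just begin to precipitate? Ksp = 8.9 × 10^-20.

6.3e-13 M

La(OH)3(s) <=> La^3+ + 3 OH^-
Ksp = [La^3+][OH^-]^3
Precipitation begins when Q = Ksp. With [OH^-] = 0.0052 M:
8.9 × 10^-20 = (0.0052)^3 × [La^3+]
[La^3+] = (8.9 × 10^-20 / 1.41 x 10^-7) = 6.3 x 10^-13 M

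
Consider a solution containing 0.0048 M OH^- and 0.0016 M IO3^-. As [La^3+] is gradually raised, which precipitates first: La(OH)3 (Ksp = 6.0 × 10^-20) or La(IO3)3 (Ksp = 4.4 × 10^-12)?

Each salt begins to precipitate when Q = Ksp, i.e. when [La^3+] reaches its threshold.
For La(OH)3: 6.0 × 10^-20 = (0.0048)^3 × [La^3+]  ⇒  [La^3+] = 5.4 × 10^-13 M.
For La(IO3)3: 4.4 × 10^-12 = (0.0016)^3 × [La^3+]  ⇒  [La^3+] = 1.1 x 10^-3 M.
The salt with the lower threshold [La^3+] precipitates first: La(OH)3.

La(OH)3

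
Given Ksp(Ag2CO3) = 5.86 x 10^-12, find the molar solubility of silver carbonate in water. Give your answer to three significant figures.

s = 1.14 × 10^-4 M

Ag2CO3(s) ⇌ 2 Ag^+ + CO3^2-
Ksp = [Ag^+]^2[CO3^2-]
With molar solubility s: [Ag^+] = 2s, [CO3^2-] = s.
Ksp = (2s)^2s = 4s^3
Solving, s = (5.86 x 10^-12/4)^(1/3) = 1.14 x 10^-4 M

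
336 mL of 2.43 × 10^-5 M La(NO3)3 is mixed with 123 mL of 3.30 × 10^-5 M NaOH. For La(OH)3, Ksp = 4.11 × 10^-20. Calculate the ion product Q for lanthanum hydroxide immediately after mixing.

Q ≈ 1.23e-20

Total volume = 336 + 123 = 459 mL.
[La^3+] = 2.43 x 10^-5 × (336/459) = 1.779 × 10^-5 M
[OH^-] = 3.30 × 10^-5 × (123/459) = 8.843 x 10^-6 M
La(OH)3(s) ⇌ La^3+ + 3 OH^-, so Q = [La^3+][OH^-]^3
Q = (1.779 × 10^-5)(8.843 x 10^-6)^3 = 1.23 × 10^-20
Q < Ksp, so no precipitate of La(OH)3 forms.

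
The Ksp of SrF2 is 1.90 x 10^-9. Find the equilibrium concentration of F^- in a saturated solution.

[F^-] = 1.56 × 10^-3 M

SrF2(s) ⇌ Sr^2+(aq) + 2 F^-(aq)
Ksp = [Sr^2+][F^-]^2
If s mol/L of SrF2 dissolves, [Sr^2+] = s and [F^-] = 2s.
Ksp = s(2s)^2 = 4s^3
s = (1.90 x 10^-9 / 4)^(1/3) = 7.802 × 10^-4 M
[F^-] = 2s = 1.56 × 10^-3 M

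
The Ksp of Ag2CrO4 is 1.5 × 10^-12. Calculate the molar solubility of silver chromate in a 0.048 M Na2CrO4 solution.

Ag2CrO4(s) ⇌ 2 Ag^+(aq) + CrO4^2-(aq)
Ksp = [Ag^+]^2[CrO4^2-]
Let s be the molar solubility in this solution. [Ag^+] = 2s, [CrO4^2-] = 0.048 + s ≈ 0.048 (since CrO4^2- from Na2CrO4 dominates).
Ksp ≈ (2s)^2 × 0.048
s = 2.8 x 10^-6 M
Check: s = 2.8 × 10^-6 ≪ 0.048, so the approximation is valid.

2.8 × 10^-6 M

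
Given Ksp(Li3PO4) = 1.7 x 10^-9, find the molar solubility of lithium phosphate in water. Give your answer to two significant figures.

2.8 × 10^-3 M

Li3PO4(s) <=> 3 Li^+ + PO4^3-
Ksp = [Li^+]^3[PO4^3-]
If s mol/L of Li3PO4 dissolves, [Li^+] = 3s and [PO4^3-] = s.
Ksp = (3s)^3s = 27s^4
s^4 = 1.7 x 10^-9 / 27, so s = 2.8 × 10^-3 M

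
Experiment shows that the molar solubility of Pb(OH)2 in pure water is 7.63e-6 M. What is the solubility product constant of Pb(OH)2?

Pb(OH)2(s) <=> Pb^2+ + 2 OH^-
With molar solubility s: [Pb^2+] = s, [OH^-] = 2s.
Ksp = [Pb^2+][OH^-]^2
So Ksp = s × (2s)^2 = 4s^3
With s = 7.63 × 10^-6: Ksp = 1.78 x 10^-15

Ksp = 1.78 x 10^-15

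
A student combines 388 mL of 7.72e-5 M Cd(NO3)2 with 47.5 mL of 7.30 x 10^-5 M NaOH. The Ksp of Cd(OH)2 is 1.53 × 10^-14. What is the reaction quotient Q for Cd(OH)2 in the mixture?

Total volume = 388 + 47.5 = 435.5 mL.
[Cd^2+] = 7.72 × 10^-5 × (388/435.5) = 6.878 × 10^-5 M
[OH^-] = 7.30 × 10^-5 × (47.5/435.5) = 7.962 × 10^-6 M
Cd(OH)2(s) ⇌ Cd^2+ + 2 OH^-, so Q = [Cd^2+][OH^-]^2
Q = (6.878 × 10^-5)(7.962 × 10^-6)^2 = 4.36 × 10^-15
Q < Ksp, so no precipitate of Cd(OH)2 forms.

Q ≈ 4.36 × 10^-15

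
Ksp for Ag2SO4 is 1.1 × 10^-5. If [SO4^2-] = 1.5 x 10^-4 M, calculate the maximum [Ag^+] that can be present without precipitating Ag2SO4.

Ag2SO4(s) ⇌ 2 Ag^+ + SO4^2-
Ksp = [Ag^+]^2[SO4^2-]
Precipitation begins when Q = Ksp. With [SO4^2-] = 1.5 x 10^-4 M:
1.1 × 10^-5 = (1.5 x 10^-4) × [Ag^+]^2
[Ag^+] = (1.1 × 10^-5 / 1.5 x 10^-4)^(1/2) = 2.7 × 10^-1 M

[Ag^+] ≈ 2.7 × 10^-1 M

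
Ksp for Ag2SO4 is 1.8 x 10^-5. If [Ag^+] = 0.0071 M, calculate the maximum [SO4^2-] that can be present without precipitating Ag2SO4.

Ag2SO4(s) ⇌ 2 Ag^+(aq) + SO4^2-(aq)
Ksp = [Ag^+]^2[SO4^2-]
Precipitation begins when Q = Ksp. With [Ag^+] = 0.0071 M:
1.8 x 10^-5 = (0.0071)^2 × [SO4^2-]
[SO4^2-] = (1.8 x 10^-5 / 5.04 × 10^-5) = 3.6 × 10^-1 M

3.6 × 10^-1 M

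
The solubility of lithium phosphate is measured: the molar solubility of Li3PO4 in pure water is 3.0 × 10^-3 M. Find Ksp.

Li3PO4(s) <=> 3 Li^+ + PO4^3-
If s mol/L of Li3PO4 dissolves, [Li^+] = 3s and [PO4^3-] = s.
Ksp = [Li^+]^3[PO4^3-]
So Ksp = (3s)^3 × s = 27s^4
Ksp = 27 × (3.0 x 10^-3)^4 = 2.2 x 10^-9

Ksp ≈ 2.2 x 10^-9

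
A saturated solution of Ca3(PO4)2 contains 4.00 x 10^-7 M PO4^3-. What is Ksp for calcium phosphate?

Ca3(PO4)2(s) ⇌ 3 Ca^2+ + 2 PO4^3-
Stoichiometry gives [Ca^2+] = (3/2)[PO4^3-] = 6.000 x 10^-7 M.
Ksp = [Ca^2+]^3[PO4^3-]^2
Ksp = (6.000 × 10^-7)^3 × (4.00 x 10^-7)^2 = 3.46 × 10^-32

Ksp = 3.46e-32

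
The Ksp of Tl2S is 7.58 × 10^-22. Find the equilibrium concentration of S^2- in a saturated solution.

Tl2S(s) <=> 2 Tl^+ + S^2-
Ksp = [Tl^+]^2[S^2-]
If s mol/L of Tl2S dissolves, [Tl^+] = 2s and [S^2-] = s.
Substituting: Ksp = (2s)^2s = 4s^3
Solving, s = (7.58 × 10^-22/4)^(1/3) = 5.744 x 10^-8 M
[S^2-] = s = 5.74 x 10^-8 M

5.74 × 10^-8 M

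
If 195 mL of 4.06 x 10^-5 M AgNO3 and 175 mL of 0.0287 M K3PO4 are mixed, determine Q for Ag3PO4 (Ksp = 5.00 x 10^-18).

Total volume = 195 + 175 = 370 mL.
[Ag^+] = 4.06 x 10^-5 × (195/370) = 2.140 × 10^-5 M
[PO4^3-] = 2.87 x 10^-2 × (175/370) = 1.357 × 10^-2 M
Ag3PO4(s) <=> 3 Ag^+(aq) + PO4^3-(aq), so Q = [Ag^+]^3[PO4^3-]
Q = (2.140 × 10^-5)^3(1.357 × 10^-2) = 1.33 x 10^-16
Q > Ksp, so Ag3PO4 will precipitate.

1.33 × 10^-16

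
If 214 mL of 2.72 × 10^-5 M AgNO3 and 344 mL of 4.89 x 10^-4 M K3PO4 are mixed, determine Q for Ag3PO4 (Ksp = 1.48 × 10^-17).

Total volume = 214 + 344 = 558 mL.
[Ag^+] = 2.72 x 10^-5 × (214/558) = 1.043 x 10^-5 M
[PO4^3-] = 4.89 x 10^-4 × (344/558) = 3.015 × 10^-4 M
Ag3PO4(s) <=> 3 Ag^+ + PO4^3-, so Q = [Ag^+]^3[PO4^3-]
Q = (1.043 x 10^-5)^3(3.015 × 10^-4) = 3.42 × 10^-19
Q < Ksp, so no precipitate of Ag3PO4 forms.

Q ≈ 3.42e-19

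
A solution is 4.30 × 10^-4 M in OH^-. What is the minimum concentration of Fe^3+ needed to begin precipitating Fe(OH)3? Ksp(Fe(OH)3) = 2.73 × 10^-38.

3.43 × 10^-28 M

Fe(OH)3(s) <=> Fe^3+(aq) + 3 OH^-(aq)
Ksp = [Fe^3+][OH^-]^3
Precipitation begins when Q = Ksp. With [OH^-] = 4.30 × 10^-4 M:
2.73 × 10^-38 = (4.30 × 10^-4)^3 × [Fe^3+]
[Fe^3+] = (2.73 × 10^-38 / 7.951 × 10^-11) = 3.43 × 10^-28 M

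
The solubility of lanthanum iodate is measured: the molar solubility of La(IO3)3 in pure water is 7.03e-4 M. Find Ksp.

La(IO3)3(s) <=> La^3+(aq) + 3 IO3^-(aq)
If s mol/L of La(IO3)3 dissolves, [La^3+] = s and [IO3^-] = 3s.
Ksp = [La^3+][IO3^-]^3
So Ksp = s × (3s)^3 = 27s^4
Ksp = 27 × (7.03 × 10^-4)^4 = 6.59 x 10^-12

6.59 × 10^-12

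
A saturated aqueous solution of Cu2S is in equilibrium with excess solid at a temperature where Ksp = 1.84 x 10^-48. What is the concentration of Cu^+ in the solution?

[Cu^+] ≈ 1.54e-16 M

Cu2S(s) ⇌ 2 Cu^+(aq) + S^2-(aq)
Ksp = [Cu^+]^2[S^2-]
Let s = molar solubility. Then [Cu^+] = 2s and [S^2-] = s.
So Ksp = (2s)^2 × s = 4s^3
s^3 = 1.84 x 10^-48 / 4, so s = 7.719 x 10^-17 M
[Cu^+] = 2s = 1.54 x 10^-16 M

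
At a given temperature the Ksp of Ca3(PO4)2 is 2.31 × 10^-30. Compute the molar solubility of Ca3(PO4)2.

s = 4.63 × 10^-7 M

Ca3(PO4)2(s) ⇌ 3 Ca^2+ + 2 PO4^3-
Ksp = [Ca^2+]^3[PO4^3-]^2
If s mol/L of Ca3(PO4)2 dissolves, [Ca^2+] = 3s and [PO4^3-] = 2s.
Ksp = (3s)^3(2s)^2 = 108s^5
s = (2.31 × 10^-30 / 108)^(1/5) = 4.63 × 10^-7 M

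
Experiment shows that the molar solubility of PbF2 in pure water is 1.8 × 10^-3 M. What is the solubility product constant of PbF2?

Ksp = 2.3 × 10^-8

PbF2(s) ⇌ Pb^2+ + 2 F^-
For each mole of PbF2 that dissolves: [Pb^2+] = s, [F^-] = 2s.
Ksp = [Pb^2+][F^-]^2
Ksp = s(2s)^2 = 4s^3
With s = 1.8 × 10^-3: Ksp = 2.3 x 10^-8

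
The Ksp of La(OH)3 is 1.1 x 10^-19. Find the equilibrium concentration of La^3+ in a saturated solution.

La(OH)3(s) <=> La^3+ + 3 OH^-
Ksp = [La^3+][OH^-]^3
If s mol/L of La(OH)3 dissolves, [La^3+] = s and [OH^-] = 3s.
Substituting: Ksp = s(3s)^3 = 27s^4
s = (1.1 x 10^-19 / 27)^(1/4) = 7.99 × 10^-6 M
[La^3+] = s = 8.0 x 10^-6 M

[La^3+] = 8.0 × 10^-6 M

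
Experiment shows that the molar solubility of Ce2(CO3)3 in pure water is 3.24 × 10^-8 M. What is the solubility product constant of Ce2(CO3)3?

Ksp ≈ 3.86 × 10^-36

Ce2(CO3)3(s) ⇌ 2 Ce^3+ + 3 CO3^2-
Let s = molar solubility. Then [Ce^3+] = 2s and [CO3^2-] = 3s.
Ksp = [Ce^3+]^2[CO3^2-]^3
So Ksp = (2s)^2 × (3s)^3 = 108s^5
With s = 3.24 x 10^-8: Ksp = 3.86 × 10^-36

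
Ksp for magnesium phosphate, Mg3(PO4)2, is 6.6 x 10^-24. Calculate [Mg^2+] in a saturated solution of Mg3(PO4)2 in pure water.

2.7 × 10^-5 M

Mg3(PO4)2(s) ⇌ 3 Mg^2+ + 2 PO4^3-
Ksp = [Mg^2+]^3[PO4^3-]^2
For each mole of Mg3(PO4)2 that dissolves: [Mg^2+] = 3s, [PO4^3-] = 2s.
Ksp = (3s)^3(2s)^2 = 108s^5
s^5 = 6.6 x 10^-24 / 108, so s = 9.06 × 10^-6 M
[Mg^2+] = 3s = 2.7 × 10^-5 M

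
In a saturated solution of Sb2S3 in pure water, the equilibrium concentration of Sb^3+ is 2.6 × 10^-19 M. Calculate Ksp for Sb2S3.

Sb2S3(s) ⇌ 2 Sb^3+(aq) + 3 S^2-(aq)
Stoichiometry gives [S^2-] = (3/2)[Sb^3+] = 3.90 x 10^-19 M.
Ksp = [Sb^3+]^2[S^2-]^3
Ksp = (2.6 x 10^-19)^2 × (3.90 × 10^-19)^3 = 4.0 x 10^-93

Ksp = 4.0 x 10^-93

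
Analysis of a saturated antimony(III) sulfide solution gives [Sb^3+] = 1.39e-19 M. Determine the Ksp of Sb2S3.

Sb2S3(s) <=> 2 Sb^3+ + 3 S^2-
Stoichiometry gives [S^2-] = (3/2)[Sb^3+] = 2.085 x 10^-19 M.
Ksp = [Sb^3+]^2[S^2-]^3
Ksp = (1.39 × 10^-19)^2 × (2.085 × 10^-19)^3 = 1.75 x 10^-94

Ksp ≈ 1.75 x 10^-94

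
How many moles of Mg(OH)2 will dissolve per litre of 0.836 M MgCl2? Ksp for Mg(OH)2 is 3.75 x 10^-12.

1.06e-6 M

Mg(OH)2(s) <=> Mg^2+(aq) + 2 OH^-(aq)
Ksp = [Mg^2+][OH^-]^2
Let s = moles of Mg(OH)2 that dissolve per litre. [Mg^2+] = 0.836 + s ≈ 0.836, [OH^-] = 2s (since Mg^2+ from MgCl2 dominates).
Ksp ≈ 0.836 × (2s)^2
s = 1.06 × 10^-6 M
Check: s = 1.1 × 10^-6 ≪ 0.836, so the approximation is valid.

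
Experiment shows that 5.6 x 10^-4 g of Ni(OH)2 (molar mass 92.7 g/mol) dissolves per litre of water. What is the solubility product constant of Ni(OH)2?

Molar solubility s = (5.6 x 10^-4 g/L) / (92.7 g/mol) = 6.04 x 10^-6 M.
Ni(OH)2(s) <=> Ni^2+ + 2 OH^-
With molar solubility s: [Ni^2+] = s, [OH^-] = 2s.
Ksp = [Ni^2+][OH^-]^2
Substituting: Ksp = s(2s)^2 = 4s^3
Ksp = 4 × (6.04 x 10^-6)^3 = 8.8 x 10^-16

Ksp = 8.8 × 10^-16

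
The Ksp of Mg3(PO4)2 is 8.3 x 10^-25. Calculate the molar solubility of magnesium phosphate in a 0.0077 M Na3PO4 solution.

Mg3(PO4)2(s) <=> 3 Mg^2+ + 2 PO4^3-
Ksp = [Mg^2+]^3[PO4^3-]^2
If s mol/L dissolves here, [Mg^2+] = 3s, [PO4^3-] = 0.0077 + 2s ≈ 0.0077 (since PO4^3- from Na3PO4 dominates).
Ksp ≈ (3s)^3 × (0.0077)^2
s = 8.0 x 10^-8 M
Check: 2s = 1.6 x 10^-7 ≪ 0.0077, so the approximation is valid.

s ≈ 8.0e-8 M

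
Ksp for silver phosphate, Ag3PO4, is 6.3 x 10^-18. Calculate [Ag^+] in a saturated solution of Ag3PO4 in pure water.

Ag3PO4(s) <=> 3 Ag^+ + PO4^3-
Ksp = [Ag^+]^3[PO4^3-]
For each mole of Ag3PO4 that dissolves: [Ag^+] = 3s, [PO4^3-] = s.
Ksp = (3s)^3s = 27s^4
s^4 = 6.3 x 10^-18 / 27, so s = 2.20 x 10^-5 M
[Ag^+] = 3s = 6.6 × 10^-5 M

[Ag^+] ≈ 6.6 x 10^-5 M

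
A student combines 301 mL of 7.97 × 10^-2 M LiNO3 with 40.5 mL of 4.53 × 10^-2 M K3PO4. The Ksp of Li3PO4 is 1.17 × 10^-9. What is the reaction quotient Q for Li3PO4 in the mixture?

Total volume = 301 + 40.5 = 341.5 mL.
[Li^+] = 7.97 × 10^-2 × (301/341.5) = 7.025 × 10^-2 M
[PO4^3-] = 4.53 × 10^-2 × (40.5/341.5) = 5.372 × 10^-3 M
Li3PO4(s) ⇌ 3 Li^+(aq) + PO4^3-(aq), so Q = [Li^+]^3[PO4^3-]
Q = (7.025 x 10^-2)^3(5.372 × 10^-3) = 1.86 × 10^-6
Q > Ksp, so Li3PO4 will precipitate.

1.86 × 10^-6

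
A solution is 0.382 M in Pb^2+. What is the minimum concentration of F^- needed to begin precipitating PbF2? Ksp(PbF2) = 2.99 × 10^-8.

PbF2(s) ⇌ Pb^2+(aq) + 2 F^-(aq)
Ksp = [Pb^2+][F^-]^2
Precipitation begins when Q = Ksp. With [Pb^2+] = 0.382 M:
2.99 × 10^-8 = (0.382) × [F^-]^2
[F^-] = (2.99 × 10^-8 / 3.82 × 10^-1)^(1/2) = 2.80 × 10^-4 M

[F^-] = 2.80 × 10^-4 M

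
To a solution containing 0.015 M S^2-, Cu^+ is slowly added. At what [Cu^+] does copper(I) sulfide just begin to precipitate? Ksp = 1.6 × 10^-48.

1.0e-23 M

Cu2S(s) ⇌ 2 Cu^+ + S^2-
Ksp = [Cu^+]^2[S^2-]
Precipitation begins when Q = Ksp. With [S^2-] = 0.015 M:
1.6 × 10^-48 = (0.015) × [Cu^+]^2
[Cu^+] = (1.6 × 10^-48 / 1.5 × 10^-2)^(1/2) = 1.0 × 10^-23 M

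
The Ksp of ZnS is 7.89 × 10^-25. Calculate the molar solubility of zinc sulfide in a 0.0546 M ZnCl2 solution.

1.45e-23 M

ZnS(s) ⇌ Zn^2+ + S^2-
Ksp = [Zn^2+][S^2-]
Let s = moles of ZnS that dissolve per litre. [Zn^2+] = 0.0546 + s ≈ 0.0546, [S^2-] = s (Ksp is small, so little additional dissolves).
Ksp ≈ 0.0546 × s
s = 1.45 × 10^-23 M
Check: s = 1.4 × 10^-23 ≪ 0.0546, so the approximation is valid.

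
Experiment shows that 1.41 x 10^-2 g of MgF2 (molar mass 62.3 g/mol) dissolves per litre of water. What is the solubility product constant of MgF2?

Ksp ≈ 4.64e-11

Molar solubility s = (1.41 × 10^-2 g/L) / (62.3 g/mol) = 2.263 × 10^-4 M.
MgF2(s) <=> Mg^2+ + 2 F^-
For each mole of MgF2 that dissolves: [Mg^2+] = s, [F^-] = 2s.
Ksp = [Mg^2+][F^-]^2
Substituting: Ksp = s(2s)^2 = 4s^3
With s = 2.263 x 10^-4: Ksp = 4.64 × 10^-11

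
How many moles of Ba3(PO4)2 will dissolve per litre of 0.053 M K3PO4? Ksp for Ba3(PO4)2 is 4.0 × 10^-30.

s ≈ 3.8 × 10^-10 M

Ba3(PO4)2(s) <=> 3 Ba^2+(aq) + 2 PO4^3-(aq)
Ksp = [Ba^2+]^3[PO4^3-]^2
Let s = moles of Ba3(PO4)2 that dissolve per litre. [Ba^2+] = 3s, [PO4^3-] = 0.053 + 2s ≈ 0.053 (since PO4^3- from K3PO4 dominates).
Ksp ≈ (3s)^3 × (0.053)^2
s = 3.8 × 10^-10 M
Check: 2s = 7.5 × 10^-10 ≪ 0.053, so the approximation is valid.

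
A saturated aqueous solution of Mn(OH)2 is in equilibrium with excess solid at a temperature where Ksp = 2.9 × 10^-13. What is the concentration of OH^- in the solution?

Mn(OH)2(s) ⇌ Mn^2+(aq) + 2 OH^-(aq)
Ksp = [Mn^2+][OH^-]^2
Let s = molar solubility. Then [Mn^2+] = s and [OH^-] = 2s.
Ksp = s(2s)^2 = 4s^3
s^3 = 2.9 × 10^-13 / 4, so s = 4.17 × 10^-5 M
[OH^-] = 2s = 8.3 x 10^-5 M

[OH^-] ≈ 8.3e-5 M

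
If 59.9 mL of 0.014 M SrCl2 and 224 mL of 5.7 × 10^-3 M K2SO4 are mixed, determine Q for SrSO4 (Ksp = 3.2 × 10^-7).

1.3 x 10^-5

Total volume = 59.9 + 224 = 283.9 mL.
[Sr^2+] = 1.4 × 10^-2 × (59.9/283.9) = 2.95 x 10^-3 M
[SO4^2-] = 5.7 × 10^-3 × (224/283.9) = 4.50 × 10^-3 M
SrSO4(s) <=> Sr^2+ + SO4^2-, so Q = [Sr^2+][SO4^2-]
Q = (2.95 × 10^-3)(4.50 x 10^-3) = 1.3 × 10^-5
Q > Ksp, so SrSO4 will precipitate.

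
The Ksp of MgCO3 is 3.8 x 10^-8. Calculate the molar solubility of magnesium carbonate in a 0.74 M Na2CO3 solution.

s ≈ 5.1e-8 M

MgCO3(s) ⇌ Mg^2+(aq) + CO3^2-(aq)
Ksp = [Mg^2+][CO3^2-]
If s mol/L dissolves here, [Mg^2+] = s, [CO3^2-] = 0.74 + s ≈ 0.74 (Ksp is small, so little additional dissolves).
Ksp ≈ s × 0.74
s = 5.1 x 10^-8 M
Check: s = 5.1 x 10^-8 ≪ 0.74, so the approximation is valid.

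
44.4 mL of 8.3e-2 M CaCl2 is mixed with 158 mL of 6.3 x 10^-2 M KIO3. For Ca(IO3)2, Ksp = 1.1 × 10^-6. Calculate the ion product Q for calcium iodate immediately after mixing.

Q ≈ 4.4e-5

Total volume = 44.4 + 158 = 202.4 mL.
[Ca^2+] = 8.3 x 10^-2 × (44.4/202.4) = 1.82 × 10^-2 M
[IO3^-] = 6.3 × 10^-2 × (158/202.4) = 4.92 x 10^-2 M
Ca(IO3)2(s) ⇌ Ca^2+(aq) + 2 IO3^-(aq), so Q = [Ca^2+][IO3^-]^2
Q = (1.82 × 10^-2)(4.92 × 10^-2)^2 = 4.4 × 10^-5
Q > Ksp, so Ca(IO3)2 will precipitate.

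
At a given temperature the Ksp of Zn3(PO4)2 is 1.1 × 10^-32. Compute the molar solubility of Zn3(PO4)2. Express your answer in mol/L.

Zn3(PO4)2(s) ⇌ 3 Zn^2+(aq) + 2 PO4^3-(aq)
Ksp = [Zn^2+]^3[PO4^3-]^2
With molar solubility s: [Zn^2+] = 3s, [PO4^3-] = 2s.
So Ksp = (3s)^3 × (2s)^2 = 108s^5
s = (1.1 × 10^-32 / 108)^(1/5) = 1.6 × 10^-7 M

s ≈ 1.6e-7 M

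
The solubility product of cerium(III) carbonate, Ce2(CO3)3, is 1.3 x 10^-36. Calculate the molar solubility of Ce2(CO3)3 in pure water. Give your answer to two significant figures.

Ce2(CO3)3(s) ⇌ 2 Ce^3+(aq) + 3 CO3^2-(aq)
Ksp = [Ce^3+]^2[CO3^2-]^3
For each mole of Ce2(CO3)3 that dissolves: [Ce^3+] = 2s, [CO3^2-] = 3s.
So Ksp = (2s)^2 × (3s)^3 = 108s^5
Solving, s = (1.3 x 10^-36/108)^(1/5) = 2.6 × 10^-8 M

s = 2.6e-8 M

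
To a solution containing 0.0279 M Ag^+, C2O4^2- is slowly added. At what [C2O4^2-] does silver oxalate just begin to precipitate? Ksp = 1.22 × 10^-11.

Ag2C2O4(s) ⇌ 2 Ag^+(aq) + C2O4^2-(aq)
Ksp = [Ag^+]^2[C2O4^2-]
Precipitation begins when Q = Ksp. With [Ag^+] = 0.0279 M:
1.22 × 10^-11 = (0.0279)^2 × [C2O4^2-]
[C2O4^2-] = (1.22 × 10^-11 / 7.784 x 10^-4) = 1.57 × 10^-8 M

1.57 × 10^-8 M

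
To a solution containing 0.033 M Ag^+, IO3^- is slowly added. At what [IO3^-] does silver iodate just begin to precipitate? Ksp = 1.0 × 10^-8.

AgIO3(s) <=> Ag^+(aq) + IO3^-(aq)
Ksp = [Ag^+][IO3^-]
Precipitation begins when Q = Ksp. With [Ag^+] = 0.033 M:
1.0 × 10^-8 = (0.033) × [IO3^-]
[IO3^-] = (1.0 × 10^-8 / 3.3 × 10^-2) = 3.0 × 10^-7 M

3.0e-7 M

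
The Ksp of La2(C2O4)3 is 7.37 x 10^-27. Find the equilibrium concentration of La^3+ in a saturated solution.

[La^3+] ≈ 4.65e-6 M

La2(C2O4)3(s) ⇌ 2 La^3+(aq) + 3 C2O4^2-(aq)
Ksp = [La^3+]^2[C2O4^2-]^3
With molar solubility s: [La^3+] = 2s, [C2O4^2-] = 3s.
So Ksp = (2s)^2 × (3s)^3 = 108s^5
s^5 = 7.37 x 10^-27 / 108, so s = 2.327 × 10^-6 M
[La^3+] = 2s = 4.65 × 10^-6 M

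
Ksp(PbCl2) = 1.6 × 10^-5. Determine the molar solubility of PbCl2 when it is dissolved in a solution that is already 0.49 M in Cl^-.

PbCl2(s) <=> Pb^2+(aq) + 2 Cl^-(aq)
Ksp = [Pb^2+][Cl^-]^2
Let s be the molar solubility in this solution. [Pb^2+] = s, [Cl^-] = 0.49 + 2s ≈ 0.49 (common-ion effect: Cl^- is already 0.49 M).
Ksp ≈ s × (0.49)^2
s = 6.7 × 10^-5 M
Check: 2s = 1.3 × 10^-4 ≪ 0.49, so the approximation is valid.

6.7 × 10^-5 M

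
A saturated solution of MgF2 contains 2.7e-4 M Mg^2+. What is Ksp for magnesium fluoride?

Ksp ≈ 7.9 × 10^-11

MgF2(s) ⇌ Mg^2+ + 2 F^-
Stoichiometry gives [F^-] = (2/1)[Mg^2+] = 5.40 × 10^-4 M.
Ksp = [Mg^2+][F^-]^2
Ksp = 2.7 x 10^-4 × (5.40 x 10^-4)^2 = 7.9 x 10^-11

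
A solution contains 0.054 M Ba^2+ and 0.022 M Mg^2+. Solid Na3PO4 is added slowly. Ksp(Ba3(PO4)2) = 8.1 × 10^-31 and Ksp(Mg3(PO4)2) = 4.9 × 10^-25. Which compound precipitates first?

Ba3(PO4)2

Precipitation of each salt starts when its ion product equals its Ksp.
For Ba3(PO4)2: 8.1 × 10^-31 = (0.054)^3 × [PO4^3-]^2  ⇒  [PO4^3-] = 7.2 × 10^-14 M.
For Mg3(PO4)2: 4.9 × 10^-25 = (0.022)^3 × [PO4^3-]^2  ⇒  [PO4^3-] = 2.1 x 10^-10 M.
The salt with the lower threshold [PO4^3-] precipitates first: Ba3(PO4)2.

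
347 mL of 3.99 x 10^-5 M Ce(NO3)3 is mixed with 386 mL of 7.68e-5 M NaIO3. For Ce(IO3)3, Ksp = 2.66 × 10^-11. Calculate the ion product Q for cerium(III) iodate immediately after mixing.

Total volume = 347 + 386 = 733 mL.
[Ce^3+] = 3.99 × 10^-5 × (347/733) = 1.889 × 10^-5 M
[IO3^-] = 7.68 × 10^-5 × (386/733) = 4.044 × 10^-5 M
Ce(IO3)3(s) ⇌ Ce^3+ + 3 IO3^-, so Q = [Ce^3+][IO3^-]^3
Q = (1.889 × 10^-5)(4.044 × 10^-5)^3 = 1.25 × 10^-18
Q < Ksp, so no precipitate of Ce(IO3)3 forms.

Q ≈ 1.25e-18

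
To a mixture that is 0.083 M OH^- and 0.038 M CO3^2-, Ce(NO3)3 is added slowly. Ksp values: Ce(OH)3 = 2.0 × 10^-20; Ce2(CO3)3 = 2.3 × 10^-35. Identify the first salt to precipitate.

Ce(OH)3

Each salt begins to precipitate when Q = Ksp, i.e. when [Ce^3+] reaches its threshold.
For Ce(OH)3: 2.0 × 10^-20 = (0.083)^3 × [Ce^3+]  ⇒  [Ce^3+] = 3.5 x 10^-17 M.
For Ce2(CO3)3: 2.3 × 10^-35 = (0.038)^3 × [Ce^3+]^2  ⇒  [Ce^3+] = 6.5 x 10^-16 M.
The salt with the lower threshold [Ce^3+] precipitates first: Ce(OH)3.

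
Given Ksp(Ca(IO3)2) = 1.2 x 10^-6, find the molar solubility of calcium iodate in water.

Ca(IO3)2(s) <=> Ca^2+ + 2 IO3^-
Ksp = [Ca^2+][IO3^-]^2
For each mole of Ca(IO3)2 that dissolves: [Ca^2+] = s, [IO3^-] = 2s.
Substituting: Ksp = s(2s)^2 = 4s^3
s^3 = 1.2 x 10^-6 / 4, so s = 6.7 × 10^-3 M

s = 6.7e-3 M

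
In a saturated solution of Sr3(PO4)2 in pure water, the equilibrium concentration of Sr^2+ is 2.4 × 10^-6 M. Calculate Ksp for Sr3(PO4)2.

Ksp ≈ 3.5 × 10^-29

Sr3(PO4)2(s) <=> 3 Sr^2+(aq) + 2 PO4^3-(aq)
Stoichiometry gives [PO4^3-] = (2/3)[Sr^2+] = 1.60 × 10^-6 M.
Ksp = [Sr^2+]^3[PO4^3-]^2
Ksp = (2.4 × 10^-6)^3 × (1.60 x 10^-6)^2 = 3.5 × 10^-29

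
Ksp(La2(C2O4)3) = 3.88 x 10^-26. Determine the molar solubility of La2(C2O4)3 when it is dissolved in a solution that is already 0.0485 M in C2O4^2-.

s = 9.22 × 10^-12 M

La2(C2O4)3(s) <=> 2 La^3+ + 3 C2O4^2-
Ksp = [La^3+]^2[C2O4^2-]^3
If s mol/L dissolves here, [La^3+] = 2s, [C2O4^2-] = 0.0485 + 3s ≈ 0.0485 (Ksp is small, so little additional dissolves).
Ksp ≈ (2s)^2 × (0.0485)^3
s = 9.22 × 10^-12 M
Check: 3s = 2.8 × 10^-11 ≪ 0.0485, so the approximation is valid.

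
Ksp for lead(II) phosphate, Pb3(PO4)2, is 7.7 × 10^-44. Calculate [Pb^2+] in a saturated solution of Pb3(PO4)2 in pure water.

Pb3(PO4)2(s) <=> 3 Pb^2+(aq) + 2 PO4^3-(aq)
Ksp = [Pb^2+]^3[PO4^3-]^2
With molar solubility s: [Pb^2+] = 3s, [PO4^3-] = 2s.
Substituting: Ksp = (3s)^3(2s)^2 = 108s^5
Solving, s = (7.7 × 10^-44/108)^(1/5) = 9.35 × 10^-10 M
[Pb^2+] = 3s = 2.8 x 10^-9 M

2.8 × 10^-9 M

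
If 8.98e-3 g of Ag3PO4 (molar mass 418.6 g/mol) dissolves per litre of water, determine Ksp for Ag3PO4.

Molar solubility s = (8.98 × 10^-3 g/L) / (418.6 g/mol) = 2.145 × 10^-5 M.
Ag3PO4(s) ⇌ 3 Ag^+ + PO4^3-
Let s = molar solubility. Then [Ag^+] = 3s and [PO4^3-] = s.
Ksp = [Ag^+]^3[PO4^3-]
Substituting: Ksp = (3s)^3s = 27s^4
With s = 2.145 x 10^-5: Ksp = 5.72 x 10^-18

Ksp ≈ 5.72e-18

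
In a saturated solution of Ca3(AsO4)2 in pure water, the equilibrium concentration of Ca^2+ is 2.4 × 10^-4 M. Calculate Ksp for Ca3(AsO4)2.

3.5 x 10^-19

Ca3(AsO4)2(s) ⇌ 3 Ca^2+ + 2 AsO4^3-
Stoichiometry gives [AsO4^3-] = (2/3)[Ca^2+] = 1.60 × 10^-4 M.
Ksp = [Ca^2+]^3[AsO4^3-]^2
Ksp = (2.4 × 10^-4)^3 × (1.60 × 10^-4)^2 = 3.5 x 10^-19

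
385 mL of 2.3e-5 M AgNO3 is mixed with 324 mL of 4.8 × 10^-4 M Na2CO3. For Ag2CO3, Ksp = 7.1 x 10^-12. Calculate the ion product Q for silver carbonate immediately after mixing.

Total volume = 385 + 324 = 709 mL.
[Ag^+] = 2.3 × 10^-5 × (385/709) = 1.25 × 10^-5 M
[CO3^2-] = 4.8 x 10^-4 × (324/709) = 2.19 x 10^-4 M
Ag2CO3(s) ⇌ 2 Ag^+ + CO3^2-, so Q = [Ag^+]^2[CO3^2-]
Q = (1.25 x 10^-5)^2(2.19 × 10^-4) = 3.4 x 10^-14
Q < Ksp, so no precipitate of Ag2CO3 forms.

Q = 3.4 × 10^-14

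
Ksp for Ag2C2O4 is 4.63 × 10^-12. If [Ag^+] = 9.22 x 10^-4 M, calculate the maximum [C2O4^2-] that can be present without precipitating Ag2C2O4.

Ag2C2O4(s) <=> 2 Ag^+(aq) + C2O4^2-(aq)
Ksp = [Ag^+]^2[C2O4^2-]
Precipitation begins when Q = Ksp. With [Ag^+] = 9.22 x 10^-4 M:
4.63 × 10^-12 = (9.22 x 10^-4)^2 × [C2O4^2-]
[C2O4^2-] = (4.63 × 10^-12 / 8.501 × 10^-7) = 5.45 x 10^-6 M

[C2O4^2-] = 5.45 x 10^-6 M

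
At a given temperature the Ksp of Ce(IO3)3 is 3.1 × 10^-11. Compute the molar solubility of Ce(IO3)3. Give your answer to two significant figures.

s ≈ 1.0 × 10^-3 M

Ce(IO3)3(s) <=> Ce^3+(aq) + 3 IO3^-(aq)
Ksp = [Ce^3+][IO3^-]^3
Let s = molar solubility. Then [Ce^3+] = s and [IO3^-] = 3s.
Substituting: Ksp = s(3s)^3 = 27s^4
s = (3.1 × 10^-11 / 27)^(1/4) = 1.0 x 10^-3 M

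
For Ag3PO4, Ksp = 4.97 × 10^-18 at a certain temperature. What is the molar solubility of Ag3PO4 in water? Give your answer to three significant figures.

Ag3PO4(s) <=> 3 Ag^+ + PO4^3-
Ksp = [Ag^+]^3[PO4^3-]
With molar solubility s: [Ag^+] = 3s, [PO4^3-] = s.
So Ksp = (3s)^3 × s = 27s^4
Solving, s = (4.97 × 10^-18/27)^(1/4) = 2.07 × 10^-5 M

s = 2.07e-5 M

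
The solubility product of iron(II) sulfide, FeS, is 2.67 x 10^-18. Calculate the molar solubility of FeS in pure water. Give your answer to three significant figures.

s ≈ 1.63 x 10^-9 M

FeS(s) ⇌ Fe^2+ + S^2-
Ksp = [Fe^2+][S^2-]
Let s = molar solubility. Then [Fe^2+] = s and [S^2-] = s.
Ksp = s × s = s^2
s = (2.67 x 10^-18)^(1/2) = 1.63 x 10^-9 M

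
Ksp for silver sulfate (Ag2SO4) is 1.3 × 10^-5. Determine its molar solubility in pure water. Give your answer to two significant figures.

Ag2SO4(s) <=> 2 Ag^+ + SO4^2-
Ksp = [Ag^+]^2[SO4^2-]
If s mol/L of Ag2SO4 dissolves, [Ag^+] = 2s and [SO4^2-] = s.
Ksp = (2s)^2s = 4s^3
Solving, s = (1.3 × 10^-5/4)^(1/3) = 1.5 x 10^-2 M

0.015 M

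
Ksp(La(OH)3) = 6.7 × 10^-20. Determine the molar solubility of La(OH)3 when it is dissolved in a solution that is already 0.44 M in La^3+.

La(OH)3(s) ⇌ La^3+ + 3 OH^-
Ksp = [La^3+][OH^-]^3
Let s be the molar solubility in this solution. [La^3+] = 0.44 + s ≈ 0.44, [OH^-] = 3s (common-ion effect: La^3+ is already 0.44 M).
Ksp ≈ 0.44 × (3s)^3
s = 1.8 × 10^-7 M
Check: s = 1.8 × 10^-7 ≪ 0.44, so the approximation is valid.

s ≈ 1.8e-7 M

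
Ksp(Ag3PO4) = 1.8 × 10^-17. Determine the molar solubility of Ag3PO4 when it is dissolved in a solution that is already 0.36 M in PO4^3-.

1.2 × 10^-6 M

Ag3PO4(s) <=> 3 Ag^+ + PO4^3-
Ksp = [Ag^+]^3[PO4^3-]
Let s be the molar solubility in this solution. [Ag^+] = 3s, [PO4^3-] = 0.36 + s ≈ 0.36 (since the PO4^3- already present dominates).
Ksp ≈ (3s)^3 × 0.36
s = 1.2 × 10^-6 M
Check: s = 1.2 x 10^-6 ≪ 0.36, so the approximation is valid.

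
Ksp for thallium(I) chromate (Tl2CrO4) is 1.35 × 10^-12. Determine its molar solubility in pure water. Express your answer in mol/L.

s = 6.96 x 10^-5 M

Tl2CrO4(s) <=> 2 Tl^+ + CrO4^2-
Ksp = [Tl^+]^2[CrO4^2-]
Let s = molar solubility. Then [Tl^+] = 2s and [CrO4^2-] = s.
Ksp = (2s)^2s = 4s^3
s^3 = 1.35 × 10^-12 / 4, so s = 6.96 x 10^-5 M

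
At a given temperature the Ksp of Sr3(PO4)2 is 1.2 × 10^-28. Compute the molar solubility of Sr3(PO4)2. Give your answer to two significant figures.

Sr3(PO4)2(s) <=> 3 Sr^2+ + 2 PO4^3-
Ksp = [Sr^2+]^3[PO4^3-]^2
For each mole of Sr3(PO4)2 that dissolves: [Sr^2+] = 3s, [PO4^3-] = 2s.
Ksp = (3s)^3(2s)^2 = 108s^5
s = (1.2 × 10^-28 / 108)^(1/5) = 1.0 x 10^-6 M

1.0e-6 M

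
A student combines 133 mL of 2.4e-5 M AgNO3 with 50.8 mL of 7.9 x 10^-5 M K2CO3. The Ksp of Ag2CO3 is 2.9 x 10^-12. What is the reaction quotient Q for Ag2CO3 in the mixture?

Total volume = 133 + 50.8 = 183.8 mL.
[Ag^+] = 2.4 × 10^-5 × (133/183.8) = 1.74 × 10^-5 M
[CO3^2-] = 7.9 × 10^-5 × (50.8/183.8) = 2.18 x 10^-5 M
Ag2CO3(s) ⇌ 2 Ag^+(aq) + CO3^2-(aq), so Q = [Ag^+]^2[CO3^2-]
Q = (1.74 × 10^-5)^2(2.18 × 10^-5) = 6.6 × 10^-15
Q < Ksp, so no precipitate of Ag2CO3 forms.

Q = 6.6 x 10^-15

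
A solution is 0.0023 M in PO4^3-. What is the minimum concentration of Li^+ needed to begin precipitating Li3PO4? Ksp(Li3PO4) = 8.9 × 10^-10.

7.3 × 10^-3 M

Li3PO4(s) <=> 3 Li^+(aq) + PO4^3-(aq)
Ksp = [Li^+]^3[PO4^3-]
Precipitation begins when Q = Ksp. With [PO4^3-] = 0.0023 M:
8.9 × 10^-10 = (0.0023) × [Li^+]^3
[Li^+] = (8.9 × 10^-10 / 2.3 × 10^-3)^(1/3) = 7.3 × 10^-3 M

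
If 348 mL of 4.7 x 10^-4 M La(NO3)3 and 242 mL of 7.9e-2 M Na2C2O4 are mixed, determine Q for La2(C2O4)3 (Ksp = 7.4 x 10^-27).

Q = 2.6e-12

Total volume = 348 + 242 = 590 mL.
[La^3+] = 4.7 × 10^-4 × (348/590) = 2.77 × 10^-4 M
[C2O4^2-] = 7.9 × 10^-2 × (242/590) = 3.24 x 10^-2 M
La2(C2O4)3(s) ⇌ 2 La^3+(aq) + 3 C2O4^2-(aq), so Q = [La^3+]^2[C2O4^2-]^3
Q = (2.77 × 10^-4)^2(3.24 × 10^-2)^3 = 2.6 × 10^-12
Q > Ksp, so La2(C2O4)3 will precipitate.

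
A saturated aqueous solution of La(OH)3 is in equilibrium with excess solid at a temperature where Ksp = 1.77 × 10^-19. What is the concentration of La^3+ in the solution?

La(OH)3(s) <=> La^3+ + 3 OH^-
Ksp = [La^3+][OH^-]^3
If s mol/L of La(OH)3 dissolves, [La^3+] = s and [OH^-] = 3s.
Ksp = s(3s)^3 = 27s^4
s^4 = 1.77 × 10^-19 / 27, so s = 8.998 x 10^-6 M
[La^3+] = s = 9.00 x 10^-6 M

[La^3+] ≈ 9.00e-6 M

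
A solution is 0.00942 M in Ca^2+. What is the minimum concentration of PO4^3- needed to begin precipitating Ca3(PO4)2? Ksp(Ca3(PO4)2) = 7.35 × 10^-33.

[PO4^3-] = 9.38 × 10^-14 M

Ca3(PO4)2(s) ⇌ 3 Ca^2+ + 2 PO4^3-
Ksp = [Ca^2+]^3[PO4^3-]^2
Precipitation begins when Q = Ksp. With [Ca^2+] = 0.00942 M:
7.35 × 10^-33 = (0.00942)^3 × [PO4^3-]^2
[PO4^3-] = (7.35 × 10^-33 / 8.359 x 10^-7)^(1/2) = 9.38 x 10^-14 M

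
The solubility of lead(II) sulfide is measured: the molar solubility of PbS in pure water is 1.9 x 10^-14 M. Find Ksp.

3.6 × 10^-28

PbS(s) ⇌ Pb^2+(aq) + S^2-(aq)
With molar solubility s: [Pb^2+] = s, [S^2-] = s.
Ksp = [Pb^2+][S^2-]
Ksp = (s)(s) = s^2
Ksp = (1.9 × 10^-14)^2 = 3.6 x 10^-28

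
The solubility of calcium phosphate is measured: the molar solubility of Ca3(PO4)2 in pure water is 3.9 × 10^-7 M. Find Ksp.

Ksp = 9.7 × 10^-31

Ca3(PO4)2(s) ⇌ 3 Ca^2+ + 2 PO4^3-
For each mole of Ca3(PO4)2 that dissolves: [Ca^2+] = 3s, [PO4^3-] = 2s.
Ksp = [Ca^2+]^3[PO4^3-]^2
So Ksp = (3s)^3 × (2s)^2 = 108s^5
Ksp = 108 × (3.9 × 10^-7)^5 = 9.7 x 10^-31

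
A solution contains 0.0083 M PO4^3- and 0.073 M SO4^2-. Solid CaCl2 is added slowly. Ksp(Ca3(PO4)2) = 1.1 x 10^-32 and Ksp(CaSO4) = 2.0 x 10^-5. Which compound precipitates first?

Precipitation of each salt starts when its ion product equals its Ksp.
For Ca3(PO4)2: 1.1 x 10^-32 = (0.0083)^2 × [Ca^2+]^3  ⇒  [Ca^2+] = 5.4 x 10^-10 M.
For CaSO4: 2.0 x 10^-5 = 0.073 × [Ca^2+]  ⇒  [Ca^2+] = 2.7 × 10^-4 M.
The salt with the lower threshold [Ca^2+] precipitates first: Ca3(PO4)2.

Ca3(PO4)2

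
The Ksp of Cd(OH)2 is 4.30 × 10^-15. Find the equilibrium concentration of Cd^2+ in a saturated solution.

[Cd^2+] = 1.02 × 10^-5 M

Cd(OH)2(s) <=> Cd^2+ + 2 OH^-
Ksp = [Cd^2+][OH^-]^2
If s mol/L of Cd(OH)2 dissolves, [Cd^2+] = s and [OH^-] = 2s.
Substituting: Ksp = s(2s)^2 = 4s^3
s = (4.30 × 10^-15 / 4)^(1/3) = 1.024 × 10^-5 M
[Cd^2+] = s = 1.02 × 10^-5 M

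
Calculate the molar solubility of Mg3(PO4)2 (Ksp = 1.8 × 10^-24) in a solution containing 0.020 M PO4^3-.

5.5e-8 M

Mg3(PO4)2(s) ⇌ 3 Mg^2+ + 2 PO4^3-
Ksp = [Mg^2+]^3[PO4^3-]^2
If s mol/L dissolves here, [Mg^2+] = 3s, [PO4^3-] = 0.020 + 2s ≈ 0.020 (Ksp is small, so little additional dissolves).
Ksp ≈ (3s)^3 × (0.020)^2
s = 5.5 × 10^-8 M
Check: 2s = 1.1 x 10^-7 ≪ 0.020, so the approximation is valid.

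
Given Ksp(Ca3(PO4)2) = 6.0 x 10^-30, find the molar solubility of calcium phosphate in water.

Ca3(PO4)2(s) ⇌ 3 Ca^2+ + 2 PO4^3-
Ksp = [Ca^2+]^3[PO4^3-]^2
Let s = molar solubility. Then [Ca^2+] = 3s and [PO4^3-] = 2s.
So Ksp = (3s)^3 × (2s)^2 = 108s^5
Solving, s = (6.0 x 10^-30/108)^(1/5) = 5.6 × 10^-7 M

s = 5.6 × 10^-7 M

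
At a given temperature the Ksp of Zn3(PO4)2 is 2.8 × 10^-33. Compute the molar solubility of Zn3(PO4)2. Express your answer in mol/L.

Zn3(PO4)2(s) ⇌ 3 Zn^2+ + 2 PO4^3-
Ksp = [Zn^2+]^3[PO4^3-]^2
If s mol/L of Zn3(PO4)2 dissolves, [Zn^2+] = 3s and [PO4^3-] = 2s.
Substituting: Ksp = (3s)^3(2s)^2 = 108s^5
s = (2.8 × 10^-33 / 108)^(1/5) = 1.2 × 10^-7 M

s ≈ 1.2 x 10^-7 M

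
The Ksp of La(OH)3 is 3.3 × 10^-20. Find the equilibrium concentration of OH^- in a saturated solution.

1.8 × 10^-5 M

La(OH)3(s) ⇌ La^3+ + 3 OH^-
Ksp = [La^3+][OH^-]^3
If s mol/L of La(OH)3 dissolves, [La^3+] = s and [OH^-] = 3s.
So Ksp = s × (3s)^3 = 27s^4
Solving, s = (3.3 × 10^-20/27)^(1/4) = 5.91 × 10^-6 M
[OH^-] = 3s = 1.8 x 10^-5 M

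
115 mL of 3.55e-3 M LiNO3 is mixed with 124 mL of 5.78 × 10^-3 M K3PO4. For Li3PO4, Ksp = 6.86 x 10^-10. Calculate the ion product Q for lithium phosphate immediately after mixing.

Total volume = 115 + 124 = 239 mL.
[Li^+] = 3.55 × 10^-3 × (115/239) = 1.708 × 10^-3 M
[PO4^3-] = 5.78 × 10^-3 × (124/239) = 2.999 × 10^-3 M
Li3PO4(s) <=> 3 Li^+(aq) + PO4^3-(aq), so Q = [Li^+]^3[PO4^3-]
Q = (1.708 × 10^-3)^3(2.999 x 10^-3) = 1.49 × 10^-11
Q < Ksp, so no precipitate of Li3PO4 forms.

Q = 1.49 × 10^-11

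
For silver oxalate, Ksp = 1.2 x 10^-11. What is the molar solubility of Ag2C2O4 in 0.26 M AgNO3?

Ag2C2O4(s) ⇌ 2 Ag^+(aq) + C2O4^2-(aq)
Ksp = [Ag^+]^2[C2O4^2-]
Let s be the molar solubility in this solution. [Ag^+] = 0.26 + 2s ≈ 0.26, [C2O4^2-] = s (since Ag^+ from AgNO3 dominates).
Ksp ≈ (0.26)^2 × s
s = 1.8 × 10^-10 M
Check: 2s = 3.6 × 10^-10 ≪ 0.26, so the approximation is valid.

s ≈ 1.8 x 10^-10 M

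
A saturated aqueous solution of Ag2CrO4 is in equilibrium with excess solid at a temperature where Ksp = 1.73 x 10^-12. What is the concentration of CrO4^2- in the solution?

7.56 x 10^-5 M

Ag2CrO4(s) ⇌ 2 Ag^+(aq) + CrO4^2-(aq)
Ksp = [Ag^+]^2[CrO4^2-]
For each mole of Ag2CrO4 that dissolves: [Ag^+] = 2s, [CrO4^2-] = s.
So Ksp = (2s)^2 × s = 4s^3
Solving, s = (1.73 x 10^-12/4)^(1/3) = 7.562 x 10^-5 M
[CrO4^2-] = s = 7.56 × 10^-5 M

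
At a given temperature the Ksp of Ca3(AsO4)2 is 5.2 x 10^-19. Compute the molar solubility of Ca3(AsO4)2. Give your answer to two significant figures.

Ca3(AsO4)2(s) <=> 3 Ca^2+(aq) + 2 AsO4^3-(aq)
Ksp = [Ca^2+]^3[AsO4^3-]^2
For each mole of Ca3(AsO4)2 that dissolves: [Ca^2+] = 3s, [AsO4^3-] = 2s.
Ksp = (3s)^3(2s)^2 = 108s^5
Solving, s = (5.2 x 10^-19/108)^(1/5) = 8.6 × 10^-5 M

8.6e-5 M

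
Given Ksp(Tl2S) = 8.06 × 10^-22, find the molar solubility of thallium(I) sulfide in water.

Tl2S(s) ⇌ 2 Tl^+ + S^2-
Ksp = [Tl^+]^2[S^2-]
For each mole of Tl2S that dissolves: [Tl^+] = 2s, [S^2-] = s.
So Ksp = (2s)^2 × s = 4s^3
Solving, s = (8.06 × 10^-22/4)^(1/3) = 5.86 x 10^-8 M

s = 5.86e-8 M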